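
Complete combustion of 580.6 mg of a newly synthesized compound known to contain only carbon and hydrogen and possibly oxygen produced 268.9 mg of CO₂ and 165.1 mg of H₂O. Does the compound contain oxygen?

yes

mol C = 0.2689 g CO₂ ÷ 44.009 g/mol = 0.0061101 mol
mol H = 2 × 0.1651 g H₂O ÷ 18.015 g/mol = 0.018329 mol
C and H account for only 0.091864 g of the 0.5806 g sample; the remaining 0.48874 g must be oxygen.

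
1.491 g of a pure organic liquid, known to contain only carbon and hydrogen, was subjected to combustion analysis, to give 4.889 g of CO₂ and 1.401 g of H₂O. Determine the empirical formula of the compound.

mol C = 4.889 g CO₂ ÷ 44.009 g/mol = 0.11109 mol
mol H = 2 × 1.401 g H₂O ÷ 18.015 g/mol = 0.15554 mol
Divide by the smallest (0.11109 mol): C 1.000, H 1.400
Multiplying each by 5 gives whole numbers: C 5.00, H 7.00

C5H7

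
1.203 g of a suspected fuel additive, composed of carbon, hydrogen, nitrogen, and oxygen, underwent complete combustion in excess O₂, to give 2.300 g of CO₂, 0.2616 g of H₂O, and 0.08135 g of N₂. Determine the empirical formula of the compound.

mol C = 2.300 g CO₂ ÷ 44.009 g/mol = 0.052262 mol
mol H = 2 × 0.2616 g H₂O ÷ 18.015 g/mol = 0.029042 mol
mol N = 2 × 0.08135 g N₂ ÷ 28.014 g/mol = 0.0058078 mol
mass O = 1.203 − (0.62772 + 0.029275 + 0.081350) = 0.46466 g → mol O = 0.46466 ÷ 15.999 = 0.029043 mol
Divide by the smallest (0.0058078 mol): C 8.999, H 5.001, N 1.000, O 5.001

C9H5NO5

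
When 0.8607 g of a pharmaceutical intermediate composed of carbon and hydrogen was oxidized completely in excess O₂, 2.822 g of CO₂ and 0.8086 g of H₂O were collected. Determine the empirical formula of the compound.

mol C = 2.822 g CO₂ ÷ 44.009 g/mol = 0.064123 mol
mol H = 2 × 0.8086 g H₂O ÷ 18.015 g/mol = 0.089770 mol
Divide by the smallest (0.064123 mol): C 1.000, H 1.400
Multiplying each by 5 gives whole numbers: C 5.00, H 7.00

C5H7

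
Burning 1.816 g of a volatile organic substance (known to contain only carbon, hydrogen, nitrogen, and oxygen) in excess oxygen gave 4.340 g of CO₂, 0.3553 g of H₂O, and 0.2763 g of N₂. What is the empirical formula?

mol C = 4.340 g CO₂ ÷ 44.009 g/mol = 0.098616 mol
mol H = 2 × 0.3553 g H₂O ÷ 18.015 g/mol = 0.039445 mol
mol N = 2 × 0.2763 g N₂ ÷ 28.014 g/mol = 0.019726 mol
mass O = 1.816 − (1.1845 + 0.039760 + 0.27630) = 0.31546 g → mol O = 0.31546 ÷ 15.999 = 0.019718 mol
Divide by the smallest (0.019718 mol): C 5.001, H 2.001, N 1.000, O 1.000

C5H2NO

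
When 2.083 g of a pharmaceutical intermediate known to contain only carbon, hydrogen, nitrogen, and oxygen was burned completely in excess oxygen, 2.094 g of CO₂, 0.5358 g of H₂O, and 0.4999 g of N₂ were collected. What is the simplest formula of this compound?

mol C = 2.094 g CO₂ ÷ 44.009 g/mol = 0.047581 mol
mol H = 2 × 0.5358 g H₂O ÷ 18.015 g/mol = 0.059484 mol
mol N = 2 × 0.4999 g N₂ ÷ 28.014 g/mol = 0.035689 mol
mass O = 2.083 − (0.57150 + 0.059960 + 0.49990) = 0.95164 g → mol O = 0.95164 ÷ 15.999 = 0.059481 mol
Divide by the smallest (0.035689 mol): C 1.333, H 1.667, N 1.000, O 1.667
Multiplying each by 3 gives whole numbers: C 4.00, H 5.00, N 3.00, O 5.00

C4H5N3O5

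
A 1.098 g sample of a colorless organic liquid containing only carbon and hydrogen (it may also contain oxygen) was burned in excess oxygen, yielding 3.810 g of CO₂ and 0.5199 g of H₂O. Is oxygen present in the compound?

no

mol C = 3.810 g CO₂ ÷ 44.009 g/mol = 0.086573 mol
mol H = 2 × 0.5199 g H₂O ÷ 18.015 g/mol = 0.057719 mol
C and H together account for 1.0980 g — essentially the entire 1.098 g sample — so the compound contains no oxygen.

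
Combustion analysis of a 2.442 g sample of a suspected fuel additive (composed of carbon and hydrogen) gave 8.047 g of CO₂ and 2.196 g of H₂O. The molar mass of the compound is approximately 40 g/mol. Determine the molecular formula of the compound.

C3H4

mol C = 8.047 g CO₂ ÷ 44.009 g/mol = 0.18285 mol
mol H = 2 × 2.196 g H₂O ÷ 18.015 g/mol = 0.24380 mol
Divide by the smallest (0.18285 mol): C 1.000, H 1.333
Multiplying each by 3 gives whole numbers: C 3.00, H 4.00
Empirical formula: C3H4
Empirical-formula mass = 40.06 g/mol; 40 ÷ 40.06 ≈ 1, so the molecular formula is C3H4.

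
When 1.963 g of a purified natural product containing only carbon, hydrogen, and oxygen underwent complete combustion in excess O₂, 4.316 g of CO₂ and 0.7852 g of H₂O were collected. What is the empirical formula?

mol C = 4.316 g CO₂ ÷ 44.009 g/mol = 0.098071 mol
mol H = 2 × 0.7852 g H₂O ÷ 18.015 g/mol = 0.087172 mol
mass O = 1.963 − (1.1779 + 0.087869) = 0.69720 g → mol O = 0.69720 ÷ 15.999 = 0.043578 mol
Divide by the smallest (0.043578 mol): C 2.250, H 2.000, O 1.000
Multiplying each by 4 gives whole numbers: C 9.00, H 8.00, O 4.00

C9H8O4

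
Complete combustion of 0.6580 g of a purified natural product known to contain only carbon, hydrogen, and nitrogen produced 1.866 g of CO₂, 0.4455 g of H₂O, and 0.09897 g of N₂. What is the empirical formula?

C6H7N

mol C = 1.866 g CO₂ ÷ 44.009 g/mol = 0.042400 mol
mol H = 2 × 0.4455 g H₂O ÷ 18.015 g/mol = 0.049459 mol
mol N = 2 × 0.09897 g N₂ ÷ 28.014 g/mol = 0.0070658 mol
Divide by the smallest (0.0070658 mol): C 6.001, H 7.000, N 1.000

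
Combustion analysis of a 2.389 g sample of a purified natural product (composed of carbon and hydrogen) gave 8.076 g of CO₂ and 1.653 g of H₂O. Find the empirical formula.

CH

mol C = 8.076 g CO₂ ÷ 44.009 g/mol = 0.18351 mol
mol H = 2 × 1.653 g H₂O ÷ 18.015 g/mol = 0.18351 mol
Divide by the smallest (0.18351 mol): C 1.000, H 1.000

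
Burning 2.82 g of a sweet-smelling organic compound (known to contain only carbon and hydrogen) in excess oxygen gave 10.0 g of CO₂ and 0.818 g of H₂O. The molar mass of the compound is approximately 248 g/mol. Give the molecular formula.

mol C = 10.0 g CO₂ ÷ 44.009 g/mol = 0.2272 mol
mol H = 2 × 0.818 g H₂O ÷ 18.015 g/mol = 0.09081 mol
Divide by the smallest (0.09081 mol): C 2.502, H 1.000
Multiplying each by 2 gives whole numbers: C 5.00, H 2.00
Empirical formula: C5H2
Empirical-formula mass = 62.07 g/mol; 248 ÷ 62.07 ≈ 4, so the molecular formula is C20H8.

C20H8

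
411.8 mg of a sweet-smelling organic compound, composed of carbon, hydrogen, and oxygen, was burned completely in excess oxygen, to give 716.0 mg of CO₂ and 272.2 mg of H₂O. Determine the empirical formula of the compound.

C7H13O5

mol C = 0.7160 g CO₂ ÷ 44.009 g/mol = 0.016269 mol
mol H = 2 × 0.2722 g H₂O ÷ 18.015 g/mol = 0.030219 mol
mass O = 0.4118 − (0.19541 + 0.030461) = 0.18593 g → mol O = 0.18593 ÷ 15.999 = 0.011621 mol
Divide by the smallest (0.011621 mol): C 1.400, H 2.600, O 1.000
Multiplying each by 5 gives whole numbers: C 7.00, H 13.00, O 5.00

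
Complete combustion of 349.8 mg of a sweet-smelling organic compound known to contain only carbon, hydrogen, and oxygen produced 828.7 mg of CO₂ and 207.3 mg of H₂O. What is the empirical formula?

C9H11O3

mol C = 0.8287 g CO₂ ÷ 44.009 g/mol = 0.018830 mol
mol H = 2 × 0.2073 g H₂O ÷ 18.015 g/mol = 0.023014 mol
mass O = 0.3498 − (0.22617 + 0.023198) = 0.10043 g → mol O = 0.10043 ÷ 15.999 = 0.0062774 mol
Divide by the smallest (0.0062774 mol): C 3.000, H 3.666, O 1.000
Multiplying each by 3 gives whole numbers: C 9.00, H 11.00, O 3.00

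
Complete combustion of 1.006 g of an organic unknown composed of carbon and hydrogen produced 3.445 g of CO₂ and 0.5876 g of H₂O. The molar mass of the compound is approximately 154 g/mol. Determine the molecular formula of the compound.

C12H10

mol C = 3.445 g CO₂ ÷ 44.009 g/mol = 0.078279 mol
mol H = 2 × 0.5876 g H₂O ÷ 18.015 g/mol = 0.065235 mol
Divide by the smallest (0.065235 mol): C 1.200, H 1.000
Multiplying each by 5 gives whole numbers: C 6.00, H 5.00
Empirical formula: C6H5
Empirical-formula mass = 77.11 g/mol; 154 ÷ 77.11 ≈ 2, so the molecular formula is C12H10.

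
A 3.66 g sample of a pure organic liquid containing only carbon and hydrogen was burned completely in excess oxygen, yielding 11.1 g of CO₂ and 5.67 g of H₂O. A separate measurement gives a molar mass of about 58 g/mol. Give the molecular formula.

mol C = 11.1 g CO₂ ÷ 44.009 g/mol = 0.2522 mol
mol H = 2 × 5.67 g H₂O ÷ 18.015 g/mol = 0.6295 mol
Divide by the smallest (0.2522 mol): C 1.000, H 2.496
Multiplying each by 2 gives whole numbers: C 2.00, H 4.99
Empirical formula: C2H5
Empirical-formula mass = 29.06 g/mol; 58 ÷ 29.06 ≈ 2, so the molecular formula is C4H10.

C4H10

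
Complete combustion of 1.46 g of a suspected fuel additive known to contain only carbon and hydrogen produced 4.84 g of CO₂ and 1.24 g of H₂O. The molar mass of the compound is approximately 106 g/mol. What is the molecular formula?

mol C = 4.84 g CO₂ ÷ 44.009 g/mol = 0.1100 mol
mol H = 2 × 1.24 g H₂O ÷ 18.015 g/mol = 0.1377 mol
Divide by the smallest (0.1100 mol): C 1.000, H 1.252
Multiplying each by 4 gives whole numbers: C 4.00, H 5.01
Empirical formula: C4H5
Empirical-formula mass = 53.08 g/mol; 106 ÷ 53.08 ≈ 2, so the molecular formula is C8H10.

C8H10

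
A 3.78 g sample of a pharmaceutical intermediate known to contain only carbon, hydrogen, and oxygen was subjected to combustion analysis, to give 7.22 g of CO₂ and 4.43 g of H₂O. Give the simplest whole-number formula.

C2H6O

mol C = 7.22 g CO₂ ÷ 44.009 g/mol = 0.1641 mol
mol H = 2 × 4.43 g H₂O ÷ 18.015 g/mol = 0.4918 mol
mass O = 3.78 − (1.970 + 0.4957) = 1.314 g → mol O = 1.314 ÷ 15.999 = 0.08212 mol
Divide by the smallest (0.08212 mol): C 1.998, H 5.989, O 1.000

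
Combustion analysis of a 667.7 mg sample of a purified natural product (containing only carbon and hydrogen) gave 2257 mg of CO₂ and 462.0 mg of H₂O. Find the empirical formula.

CH

mol C = 2.257 g CO₂ ÷ 44.009 g/mol = 0.051285 mol
mol H = 2 × 0.4620 g H₂O ÷ 18.015 g/mol = 0.051291 mol
Divide by the smallest (0.051285 mol): C 1.000, H 1.000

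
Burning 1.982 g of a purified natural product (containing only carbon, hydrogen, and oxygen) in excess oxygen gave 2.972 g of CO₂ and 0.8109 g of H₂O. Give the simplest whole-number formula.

mol C = 2.972 g CO₂ ÷ 44.009 g/mol = 0.067532 mol
mol H = 2 × 0.8109 g H₂O ÷ 18.015 g/mol = 0.090025 mol
mass O = 1.982 − (0.81112 + 0.090745) = 1.0801 g → mol O = 1.0801 ÷ 15.999 = 0.067512 mol
Divide by the smallest (0.067512 mol): C 1.000, H 1.333, O 1.000
Multiplying each by 3 gives whole numbers: C 3.00, H 4.00, O 3.00

C3H4O3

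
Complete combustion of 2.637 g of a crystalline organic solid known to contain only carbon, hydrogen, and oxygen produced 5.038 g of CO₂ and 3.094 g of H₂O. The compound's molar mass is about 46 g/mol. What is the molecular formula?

C2H6O

mol C = 5.038 g CO₂ ÷ 44.009 g/mol = 0.11448 mol
mol H = 2 × 3.094 g H₂O ÷ 18.015 g/mol = 0.34349 mol
mass O = 2.637 − (1.3750 + 0.34624) = 0.91578 g → mol O = 0.91578 ÷ 15.999 = 0.057240 mol
Divide by the smallest (0.057240 mol): C 2.000, H 6.001, O 1.000
Empirical formula: C2H6O
Empirical-formula mass = 46.07 g/mol; 46 ÷ 46.07 ≈ 1, so the molecular formula is C2H6O.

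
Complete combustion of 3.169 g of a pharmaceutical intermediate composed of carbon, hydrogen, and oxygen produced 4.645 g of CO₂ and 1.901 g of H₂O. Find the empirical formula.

CH2O

mol C = 4.645 g CO₂ ÷ 44.009 g/mol = 0.10555 mol
mol H = 2 × 1.901 g H₂O ÷ 18.015 g/mol = 0.21105 mol
mass O = 3.169 − (1.2677 + 0.21273) = 1.6885 g → mol O = 1.6885 ÷ 15.999 = 0.10554 mol
Divide by the smallest (0.10554 mol): C 1.000, H 2.000, O 1.000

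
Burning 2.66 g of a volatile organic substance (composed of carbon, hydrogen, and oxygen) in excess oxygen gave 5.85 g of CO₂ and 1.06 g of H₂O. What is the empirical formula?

mol C = 5.85 g CO₂ ÷ 44.009 g/mol = 0.1329 mol
mol H = 2 × 1.06 g H₂O ÷ 18.015 g/mol = 0.1177 mol
mass O = 2.66 − (1.597 + 0.1186) = 0.9448 g → mol O = 0.9448 ÷ 15.999 = 0.05905 mol
Divide by the smallest (0.05905 mol): C 2.251, H 1.993, O 1.000
Multiplying each by 4 gives whole numbers: C 9.00, H 7.97, O 4.00

C9H8O4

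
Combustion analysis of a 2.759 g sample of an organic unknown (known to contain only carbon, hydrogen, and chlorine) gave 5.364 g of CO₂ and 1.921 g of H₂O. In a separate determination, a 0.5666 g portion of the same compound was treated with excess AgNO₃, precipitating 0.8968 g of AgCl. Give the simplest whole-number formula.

mol C = 5.364 g CO₂ ÷ 44.009 g/mol = 0.12188 mol
mol H = 2 × 1.921 g H₂O ÷ 18.015 g/mol = 0.21327 mol
From the AgCl data: mol Cl per gram of compound = (0.8968 ÷ 143.318) ÷ 0.5666 = 0.011044 mol/g, so in the 2.759 g combustion sample mol Cl = 0.030470 mol
Divide by the smallest (0.030470 mol): C 4.000, H 6.999, Cl 1.000

C4H7Cl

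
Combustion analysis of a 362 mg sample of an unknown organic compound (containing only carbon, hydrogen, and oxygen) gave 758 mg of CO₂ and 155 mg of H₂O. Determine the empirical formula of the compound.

C2H2O

mol C = 0.758 g CO₂ ÷ 44.009 g/mol = 0.01722 mol
mol H = 2 × 0.155 g H₂O ÷ 18.015 g/mol = 0.01721 mol
mass O = 0.362 − (0.2069 + 0.01735) = 0.1378 g → mol O = 0.1378 ÷ 15.999 = 0.008612 mol
Divide by the smallest (0.008612 mol): C 2.000, H 1.998, O 1.000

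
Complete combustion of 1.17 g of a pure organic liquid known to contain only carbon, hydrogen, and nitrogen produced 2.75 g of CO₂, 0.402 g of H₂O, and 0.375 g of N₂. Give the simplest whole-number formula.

mol C = 2.75 g CO₂ ÷ 44.009 g/mol = 0.06249 mol
mol H = 2 × 0.402 g H₂O ÷ 18.015 g/mol = 0.04463 mol
mol N = 2 × 0.375 g N₂ ÷ 28.014 g/mol = 0.02677 mol
Divide by the smallest (0.02677 mol): C 2.334, H 1.667, N 1.000
Multiplying each by 3 gives whole numbers: C 7.00, H 5.00, N 3.00

C7H5N3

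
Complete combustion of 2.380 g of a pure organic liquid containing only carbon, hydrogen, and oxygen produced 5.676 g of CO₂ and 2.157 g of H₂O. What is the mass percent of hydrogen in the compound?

10.14%

mol C = 5.676 g CO₂ ÷ 44.009 g/mol = 0.12897 mol
mol H = 2 × 2.157 g H₂O ÷ 18.015 g/mol = 0.23947 mol
mass O = 2.380 − (1.5491 + 0.24138) = 0.58952 g → mol O = 0.58952 ÷ 15.999 = 0.036847 mol
mass % H = 0.24138 g ÷ 2.380 g × 100%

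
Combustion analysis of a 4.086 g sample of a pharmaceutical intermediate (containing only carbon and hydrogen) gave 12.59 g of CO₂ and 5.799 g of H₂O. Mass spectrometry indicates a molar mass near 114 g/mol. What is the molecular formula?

C8H18

mol C = 12.59 g CO₂ ÷ 44.009 g/mol = 0.28608 mol
mol H = 2 × 5.799 g H₂O ÷ 18.015 g/mol = 0.64380 mol
Divide by the smallest (0.28608 mol): C 1.000, H 2.250
Multiplying each by 4 gives whole numbers: C 4.00, H 9.00
Empirical formula: C4H9
Empirical-formula mass = 57.12 g/mol; 114 ÷ 57.12 ≈ 2, so the molecular formula is C8H18.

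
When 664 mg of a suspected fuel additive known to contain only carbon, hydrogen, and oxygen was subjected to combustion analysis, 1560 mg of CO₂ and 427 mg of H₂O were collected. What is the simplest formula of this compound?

C3H4O

mol C = 1.56 g CO₂ ÷ 44.009 g/mol = 0.03545 mol
mol H = 2 × 0.427 g H₂O ÷ 18.015 g/mol = 0.04740 mol
mass O = 0.664 − (0.4258 + 0.04778) = 0.1905 g → mol O = 0.1905 ÷ 15.999 = 0.01190 mol
Divide by the smallest (0.01190 mol): C 2.978, H 3.982, O 1.000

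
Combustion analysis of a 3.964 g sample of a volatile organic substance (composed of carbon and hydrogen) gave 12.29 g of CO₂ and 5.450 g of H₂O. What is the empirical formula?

C6H13

mol C = 12.29 g CO₂ ÷ 44.009 g/mol = 0.27926 mol
mol H = 2 × 5.450 g H₂O ÷ 18.015 g/mol = 0.60505 mol
Divide by the smallest (0.27926 mol): C 1.000, H 2.167
Multiplying each by 6 gives whole numbers: C 6.00, H 13.00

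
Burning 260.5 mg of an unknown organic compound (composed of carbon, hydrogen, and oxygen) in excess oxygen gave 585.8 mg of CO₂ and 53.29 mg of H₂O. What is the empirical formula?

C9H4O4

mol C = 0.5858 g CO₂ ÷ 44.009 g/mol = 0.013311 mol
mol H = 2 × 0.05329 g H₂O ÷ 18.015 g/mol = 0.0059162 mol
mass O = 0.2605 − (0.15988 + 0.0059635) = 0.094659 g → mol O = 0.094659 ÷ 15.999 = 0.0059166 mol
Divide by the smallest (0.0059162 mol): C 2.250, H 1.000, O 1.000
Multiplying each by 4 gives whole numbers: C 9.00, H 4.00, O 4.00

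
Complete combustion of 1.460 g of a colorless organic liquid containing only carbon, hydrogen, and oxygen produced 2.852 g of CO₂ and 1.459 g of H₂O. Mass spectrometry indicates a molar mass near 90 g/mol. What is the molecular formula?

mol C = 2.852 g CO₂ ÷ 44.009 g/mol = 0.064805 mol
mol H = 2 × 1.459 g H₂O ÷ 18.015 g/mol = 0.16198 mol
mass O = 1.460 − (0.77837 + 0.16327) = 0.51836 g → mol O = 0.51836 ÷ 15.999 = 0.032399 mol
Divide by the smallest (0.032399 mol): C 2.000, H 4.999, O 1.000
Empirical formula: C2H5O
Empirical-formula mass = 45.06 g/mol; 90 ÷ 45.06 ≈ 2, so the molecular formula is C4H10O2.

C4H10O2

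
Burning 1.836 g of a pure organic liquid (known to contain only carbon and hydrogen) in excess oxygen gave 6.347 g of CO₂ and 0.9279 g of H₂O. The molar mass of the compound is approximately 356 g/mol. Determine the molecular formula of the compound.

mol C = 6.347 g CO₂ ÷ 44.009 g/mol = 0.14422 mol
mol H = 2 × 0.9279 g H₂O ÷ 18.015 g/mol = 0.10301 mol
Divide by the smallest (0.10301 mol): C 1.400, H 1.000
Multiplying each by 5 gives whole numbers: C 7.00, H 5.00
Empirical formula: C7H5
Empirical-formula mass = 89.12 g/mol; 356 ÷ 89.12 ≈ 4, so the molecular formula is C28H20.

C28H20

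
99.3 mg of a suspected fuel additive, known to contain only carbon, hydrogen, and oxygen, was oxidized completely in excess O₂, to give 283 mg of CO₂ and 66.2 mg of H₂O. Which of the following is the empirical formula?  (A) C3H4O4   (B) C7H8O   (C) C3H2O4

mol C = 0.283 g CO₂ ÷ 44.009 g/mol = 0.006431 mol
mol H = 2 × 0.0662 g H₂O ÷ 18.015 g/mol = 0.007349 mol
mass O = 0.0993 − (0.07724 + 0.007408) = 0.01466 g → mol O = 0.01466 ÷ 15.999 = 0.0009160 mol
Divide by the smallest (0.0009160 mol): C 7.020, H 8.023, O 1.000

(B) C7H8O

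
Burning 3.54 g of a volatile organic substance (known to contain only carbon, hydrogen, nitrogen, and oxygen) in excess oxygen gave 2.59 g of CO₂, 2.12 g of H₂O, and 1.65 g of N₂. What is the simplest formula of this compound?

CH4N2O

mol C = 2.59 g CO₂ ÷ 44.009 g/mol = 0.05885 mol
mol H = 2 × 2.12 g H₂O ÷ 18.015 g/mol = 0.2354 mol
mol N = 2 × 1.65 g N₂ ÷ 28.014 g/mol = 0.1178 mol
mass O = 3.54 − (0.7069 + 0.2372 + 1.650) = 0.9459 g → mol O = 0.9459 ÷ 15.999 = 0.05912 mol
Divide by the smallest (0.05885 mol): C 1.000, H 3.999, N 2.002, O 1.005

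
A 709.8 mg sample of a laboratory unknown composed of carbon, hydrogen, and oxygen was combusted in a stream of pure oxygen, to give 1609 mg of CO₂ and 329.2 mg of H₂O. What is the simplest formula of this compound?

mol C = 1.609 g CO₂ ÷ 44.009 g/mol = 0.036561 mol
mol H = 2 × 0.3292 g H₂O ÷ 18.015 g/mol = 0.036547 mol
mass O = 0.7098 − (0.43913 + 0.036840) = 0.23383 g → mol O = 0.23383 ÷ 15.999 = 0.014615 mol
Divide by the smallest (0.014615 mol): C 2.502, H 2.501, O 1.000
Multiplying each by 2 gives whole numbers: C 5.00, H 5.00, O 2.00

C5H5O2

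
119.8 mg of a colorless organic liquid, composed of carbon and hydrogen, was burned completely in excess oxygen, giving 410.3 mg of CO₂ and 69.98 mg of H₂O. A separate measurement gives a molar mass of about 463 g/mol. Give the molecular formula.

C36H30

mol C = 0.4103 g CO₂ ÷ 44.009 g/mol = 0.0093231 mol
mol H = 2 × 0.06998 g H₂O ÷ 18.015 g/mol = 0.0077691 mol
Divide by the smallest (0.0077691 mol): C 1.200, H 1.000
Multiplying each by 5 gives whole numbers: C 6.00, H 5.00
Empirical formula: C6H5
Empirical-formula mass = 77.11 g/mol; 463 ÷ 77.11 ≈ 6, so the molecular formula is C36H30.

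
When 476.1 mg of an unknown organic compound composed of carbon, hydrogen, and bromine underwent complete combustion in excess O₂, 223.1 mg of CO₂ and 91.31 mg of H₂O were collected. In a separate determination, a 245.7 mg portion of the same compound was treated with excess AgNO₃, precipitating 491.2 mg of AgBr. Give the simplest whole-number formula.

mol C = 0.2231 g CO₂ ÷ 44.009 g/mol = 0.0050694 mol
mol H = 2 × 0.09131 g H₂O ÷ 18.015 g/mol = 0.010137 mol
From the AgBr data: mol Br per gram of compound = (0.4912 ÷ 187.772) ÷ 0.2457 = 0.010647 mol/g, so in the 0.4761 g combustion sample mol Br = 0.0050690 mol
Divide by the smallest (0.0050690 mol): C 1.000, H 2.000, Br 1.000

CH2Br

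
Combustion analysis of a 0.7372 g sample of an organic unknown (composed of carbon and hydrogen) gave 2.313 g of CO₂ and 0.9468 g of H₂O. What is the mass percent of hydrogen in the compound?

mol C = 2.313 g CO₂ ÷ 44.009 g/mol = 0.052557 mol
mol H = 2 × 0.9468 g H₂O ÷ 18.015 g/mol = 0.10511 mol
mass % H = 0.10595 g ÷ 0.7372 g × 100%

14.37%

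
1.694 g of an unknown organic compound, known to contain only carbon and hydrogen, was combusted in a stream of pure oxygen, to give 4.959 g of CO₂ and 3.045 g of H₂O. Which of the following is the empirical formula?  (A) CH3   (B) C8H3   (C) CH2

mol C = 4.959 g CO₂ ÷ 44.009 g/mol = 0.11268 mol
mol H = 2 × 3.045 g H₂O ÷ 18.015 g/mol = 0.33805 mol
Divide by the smallest (0.11268 mol): C 1.000, H 3.000

(A) CH3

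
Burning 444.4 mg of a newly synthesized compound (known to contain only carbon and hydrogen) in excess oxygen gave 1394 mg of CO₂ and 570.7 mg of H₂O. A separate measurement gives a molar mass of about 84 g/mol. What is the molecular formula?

C6H12

mol C = 1.394 g CO₂ ÷ 44.009 g/mol = 0.031675 mol
mol H = 2 × 0.5707 g H₂O ÷ 18.015 g/mol = 0.063358 mol
Divide by the smallest (0.031675 mol): C 1.000, H 2.000
Empirical formula: CH2
Empirical-formula mass = 14.03 g/mol; 84 ÷ 14.03 ≈ 6, so the molecular formula is C6H12.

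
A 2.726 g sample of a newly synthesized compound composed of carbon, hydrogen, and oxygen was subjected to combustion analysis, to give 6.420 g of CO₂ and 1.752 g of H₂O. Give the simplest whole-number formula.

C3H4O

mol C = 6.420 g CO₂ ÷ 44.009 g/mol = 0.14588 mol
mol H = 2 × 1.752 g H₂O ÷ 18.015 g/mol = 0.19450 mol
mass O = 2.726 − (1.7522 + 0.19606) = 0.77778 g → mol O = 0.77778 ÷ 15.999 = 0.048615 mol
Divide by the smallest (0.048615 mol): C 3.001, H 4.001, O 1.000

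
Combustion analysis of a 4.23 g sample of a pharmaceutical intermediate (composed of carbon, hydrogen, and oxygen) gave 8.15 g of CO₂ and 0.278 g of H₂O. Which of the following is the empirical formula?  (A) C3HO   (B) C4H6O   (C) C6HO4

mol C = 8.15 g CO₂ ÷ 44.009 g/mol = 0.1852 mol
mol H = 2 × 0.278 g H₂O ÷ 18.015 g/mol = 0.03086 mol
mass O = 4.23 − (2.224 + 0.03111) = 1.975 g → mol O = 1.975 ÷ 15.999 = 0.1234 mol
Divide by the smallest (0.03086 mol): C 6.000, H 1.000, O 3.999

(C) C6HO4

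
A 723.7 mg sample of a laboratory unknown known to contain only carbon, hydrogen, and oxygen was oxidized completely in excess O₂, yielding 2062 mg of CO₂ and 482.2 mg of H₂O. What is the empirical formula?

mol C = 2.062 g CO₂ ÷ 44.009 g/mol = 0.046854 mol
mol H = 2 × 0.4822 g H₂O ÷ 18.015 g/mol = 0.053533 mol
mass O = 0.7237 − (0.56276 + 0.053961) = 0.10697 g → mol O = 0.10697 ÷ 15.999 = 0.0066863 mol
Divide by the smallest (0.0066863 mol): C 7.007, H 8.006, O 1.000

C7H8O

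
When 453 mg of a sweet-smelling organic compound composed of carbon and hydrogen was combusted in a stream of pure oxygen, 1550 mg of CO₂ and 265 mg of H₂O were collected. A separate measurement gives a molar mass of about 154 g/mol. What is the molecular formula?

C12H10

mol C = 1.55 g CO₂ ÷ 44.009 g/mol = 0.03522 mol
mol H = 2 × 0.265 g H₂O ÷ 18.015 g/mol = 0.02942 mol
Divide by the smallest (0.02942 mol): C 1.197, H 1.000
Multiplying each by 5 gives whole numbers: C 5.99, H 5.00
Empirical formula: C6H5
Empirical-formula mass = 77.11 g/mol; 154 ÷ 77.11 ≈ 2, so the molecular formula is C12H10.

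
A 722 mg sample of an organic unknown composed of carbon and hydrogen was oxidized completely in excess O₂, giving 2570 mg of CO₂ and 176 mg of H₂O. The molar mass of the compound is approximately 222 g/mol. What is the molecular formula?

C18H6

mol C = 2.57 g CO₂ ÷ 44.009 g/mol = 0.05840 mol
mol H = 2 × 0.176 g H₂O ÷ 18.015 g/mol = 0.01954 mol
Divide by the smallest (0.01954 mol): C 2.989, H 1.000
Empirical formula: C3H
Empirical-formula mass = 37.04 g/mol; 222 ÷ 37.04 ≈ 6, so the molecular formula is C18H6.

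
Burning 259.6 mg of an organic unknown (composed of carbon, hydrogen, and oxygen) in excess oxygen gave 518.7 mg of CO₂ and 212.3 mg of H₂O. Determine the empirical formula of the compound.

mol C = 0.5187 g CO₂ ÷ 44.009 g/mol = 0.011786 mol
mol H = 2 × 0.2123 g H₂O ÷ 18.015 g/mol = 0.023569 mol
mass O = 0.2596 − (0.14156 + 0.023758) = 0.094278 g → mol O = 0.094278 ÷ 15.999 = 0.0058927 mol
Divide by the smallest (0.0058927 mol): C 2.000, H 4.000, O 1.000

C2H4O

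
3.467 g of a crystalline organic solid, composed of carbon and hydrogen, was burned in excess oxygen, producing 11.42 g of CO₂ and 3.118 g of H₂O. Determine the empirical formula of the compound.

mol C = 11.42 g CO₂ ÷ 44.009 g/mol = 0.25949 mol
mol H = 2 × 3.118 g H₂O ÷ 18.015 g/mol = 0.34616 mol
Divide by the smallest (0.25949 mol): C 1.000, H 1.334
Multiplying each by 3 gives whole numbers: C 3.00, H 4.00

C3H4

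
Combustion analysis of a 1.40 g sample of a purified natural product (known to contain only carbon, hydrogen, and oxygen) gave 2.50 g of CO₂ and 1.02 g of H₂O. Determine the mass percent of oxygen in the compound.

43.1%

mol C = 2.50 g CO₂ ÷ 44.009 g/mol = 0.05681 mol
mol H = 2 × 1.02 g H₂O ÷ 18.015 g/mol = 0.1132 mol
mass O = 1.40 − (0.6823 + 0.1141) = 0.6036 g → mol O = 0.6036 ÷ 15.999 = 0.03772 mol
mass % O = 0.6036 g ÷ 1.40 g × 100%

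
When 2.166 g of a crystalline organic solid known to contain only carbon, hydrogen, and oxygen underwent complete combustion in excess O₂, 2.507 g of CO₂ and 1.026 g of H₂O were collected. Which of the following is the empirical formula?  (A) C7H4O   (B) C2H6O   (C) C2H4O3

mol C = 2.507 g CO₂ ÷ 44.009 g/mol = 0.056966 mol
mol H = 2 × 1.026 g H₂O ÷ 18.015 g/mol = 0.11391 mol
mass O = 2.166 − (0.68421 + 0.11482) = 1.3670 g → mol O = 1.3670 ÷ 15.999 = 0.085441 mol
Divide by the smallest (0.056966 mol): C 1.000, H 2.000, O 1.500
Multiplying each by 2 gives whole numbers: C 2.00, H 4.00, O 3.00

(C) C2H4O3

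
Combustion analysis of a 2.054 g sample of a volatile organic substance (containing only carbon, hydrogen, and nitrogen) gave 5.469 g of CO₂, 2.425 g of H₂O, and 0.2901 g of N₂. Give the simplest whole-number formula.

mol C = 5.469 g CO₂ ÷ 44.009 g/mol = 0.12427 mol
mol H = 2 × 2.425 g H₂O ÷ 18.015 g/mol = 0.26922 mol
mol N = 2 × 0.2901 g N₂ ÷ 28.014 g/mol = 0.020711 mol
Divide by the smallest (0.020711 mol): C 6.000, H 12.999, N 1.000

C6H13N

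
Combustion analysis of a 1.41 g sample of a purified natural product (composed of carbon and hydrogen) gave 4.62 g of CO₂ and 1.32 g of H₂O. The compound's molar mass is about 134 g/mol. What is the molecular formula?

mol C = 4.62 g CO₂ ÷ 44.009 g/mol = 0.1050 mol
mol H = 2 × 1.32 g H₂O ÷ 18.015 g/mol = 0.1465 mol
Divide by the smallest (0.1050 mol): C 1.000, H 1.396
Multiplying each by 5 gives whole numbers: C 5.00, H 6.98
Empirical formula: C5H7
Empirical-formula mass = 67.11 g/mol; 134 ÷ 67.11 ≈ 2, so the molecular formula is C10H14.

C10H14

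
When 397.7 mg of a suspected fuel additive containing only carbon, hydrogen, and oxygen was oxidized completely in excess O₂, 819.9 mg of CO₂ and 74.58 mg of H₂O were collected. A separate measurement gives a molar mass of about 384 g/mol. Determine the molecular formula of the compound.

mol C = 0.8199 g CO₂ ÷ 44.009 g/mol = 0.018630 mol
mol H = 2 × 0.07458 g H₂O ÷ 18.015 g/mol = 0.0082798 mol
mass O = 0.3977 − (0.22377 + 0.0083460) = 0.16559 g → mol O = 0.16559 ÷ 15.999 = 0.010350 mol
Divide by the smallest (0.0082798 mol): C 2.250, H 1.000, O 1.250
Multiplying each by 4 gives whole numbers: C 9.00, H 4.00, O 5.00
Empirical formula: C9H4O5
Empirical-formula mass = 192.13 g/mol; 384 ÷ 192.13 ≈ 2, so the molecular formula is C18H8O10.

C18H8O10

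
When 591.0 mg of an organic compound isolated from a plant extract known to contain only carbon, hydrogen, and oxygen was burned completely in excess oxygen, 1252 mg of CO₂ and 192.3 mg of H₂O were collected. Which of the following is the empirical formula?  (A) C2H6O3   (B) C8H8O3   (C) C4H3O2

mol C = 1.252 g CO₂ ÷ 44.009 g/mol = 0.028449 mol
mol H = 2 × 0.1923 g H₂O ÷ 18.015 g/mol = 0.021349 mol
mass O = 0.5910 − (0.34170 + 0.021520) = 0.22778 g → mol O = 0.22778 ÷ 15.999 = 0.014237 mol
Divide by the smallest (0.014237 mol): C 1.998, H 1.500, O 1.000
Multiplying each by 2 gives whole numbers: C 4.00, H 3.00, O 2.00

(C) C4H3O2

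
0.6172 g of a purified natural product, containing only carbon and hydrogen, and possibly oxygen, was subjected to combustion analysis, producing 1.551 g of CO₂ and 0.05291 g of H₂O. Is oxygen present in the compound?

yes

mol C = 1.551 g CO₂ ÷ 44.009 g/mol = 0.035243 mol
mol H = 2 × 0.05291 g H₂O ÷ 18.015 g/mol = 0.0058740 mol
C and H account for only 0.42922 g of the 0.6172 g sample; the remaining 0.18798 g must be oxygen.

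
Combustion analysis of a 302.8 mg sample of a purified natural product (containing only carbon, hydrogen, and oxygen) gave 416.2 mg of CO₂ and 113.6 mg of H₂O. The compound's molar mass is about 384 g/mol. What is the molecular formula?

mol C = 0.4162 g CO₂ ÷ 44.009 g/mol = 0.0094572 mol
mol H = 2 × 0.1136 g H₂O ÷ 18.015 g/mol = 0.012612 mol
mass O = 0.3028 − (0.11359 + 0.012713) = 0.17650 g → mol O = 0.17650 ÷ 15.999 = 0.011032 mol
Divide by the smallest (0.0094572 mol): C 1.000, H 1.334, O 1.167
Multiplying each by 6 gives whole numbers: C 6.00, H 8.00, O 7.00
Empirical formula: C6H8O7
Empirical-formula mass = 192.12 g/mol; 384 ÷ 192.12 ≈ 2, so the molecular formula is C12H16O14.

C12H16O14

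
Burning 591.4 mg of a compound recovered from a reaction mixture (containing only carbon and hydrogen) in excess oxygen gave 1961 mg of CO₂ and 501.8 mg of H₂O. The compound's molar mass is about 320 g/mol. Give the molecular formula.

mol C = 1.961 g CO₂ ÷ 44.009 g/mol = 0.044559 mol
mol H = 2 × 0.5018 g H₂O ÷ 18.015 g/mol = 0.055709 mol
Divide by the smallest (0.044559 mol): C 1.000, H 1.250
Multiplying each by 4 gives whole numbers: C 4.00, H 5.00
Empirical formula: C4H5
Empirical-formula mass = 53.08 g/mol; 320 ÷ 53.08 ≈ 6, so the molecular formula is C24H30.

C24H30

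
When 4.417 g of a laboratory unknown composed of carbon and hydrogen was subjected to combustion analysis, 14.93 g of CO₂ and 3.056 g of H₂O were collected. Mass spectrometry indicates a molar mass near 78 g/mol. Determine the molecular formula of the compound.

mol C = 14.93 g CO₂ ÷ 44.009 g/mol = 0.33925 mol
mol H = 2 × 3.056 g H₂O ÷ 18.015 g/mol = 0.33927 mol
Divide by the smallest (0.33925 mol): C 1.000, H 1.000
Empirical formula: CH
Empirical-formula mass = 13.02 g/mol; 78 ÷ 13.02 ≈ 6, so the molecular formula is C6H6.

C6H6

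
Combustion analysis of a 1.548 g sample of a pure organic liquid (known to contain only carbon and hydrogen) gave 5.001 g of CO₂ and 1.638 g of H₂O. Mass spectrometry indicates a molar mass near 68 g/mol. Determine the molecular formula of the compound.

mol C = 5.001 g CO₂ ÷ 44.009 g/mol = 0.11364 mol
mol H = 2 × 1.638 g H₂O ÷ 18.015 g/mol = 0.18185 mol
Divide by the smallest (0.11364 mol): C 1.000, H 1.600
Multiplying each by 5 gives whole numbers: C 5.00, H 8.00
Empirical formula: C5H8
Empirical-formula mass = 68.12 g/mol; 68 ÷ 68.12 ≈ 1, so the molecular formula is C5H8.

C5H8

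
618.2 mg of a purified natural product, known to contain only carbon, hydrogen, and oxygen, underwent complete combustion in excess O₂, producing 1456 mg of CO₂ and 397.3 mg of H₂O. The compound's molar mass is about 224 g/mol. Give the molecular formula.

C12H16O4

mol C = 1.456 g CO₂ ÷ 44.009 g/mol = 0.033084 mol
mol H = 2 × 0.3973 g H₂O ÷ 18.015 g/mol = 0.044108 mol
mass O = 0.6182 − (0.39737 + 0.044461) = 0.17637 g → mol O = 0.17637 ÷ 15.999 = 0.011024 mol
Divide by the smallest (0.011024 mol): C 3.001, H 4.001, O 1.000
Empirical formula: C3H4O
Empirical-formula mass = 56.06 g/mol; 224 ÷ 56.06 ≈ 4, so the molecular formula is C12H16O4.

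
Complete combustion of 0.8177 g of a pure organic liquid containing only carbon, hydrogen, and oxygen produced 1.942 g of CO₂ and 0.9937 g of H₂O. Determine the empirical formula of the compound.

C4H10O

mol C = 1.942 g CO₂ ÷ 44.009 g/mol = 0.044127 mol
mol H = 2 × 0.9937 g H₂O ÷ 18.015 g/mol = 0.11032 mol
mass O = 0.8177 − (0.53001 + 0.11120) = 0.17648 g → mol O = 0.17648 ÷ 15.999 = 0.011031 mol
Divide by the smallest (0.011031 mol): C 4.000, H 10.001, O 1.000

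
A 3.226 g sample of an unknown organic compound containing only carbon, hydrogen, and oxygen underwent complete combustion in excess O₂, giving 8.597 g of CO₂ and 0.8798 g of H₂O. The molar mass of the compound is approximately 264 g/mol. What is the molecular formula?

C16H8O4

mol C = 8.597 g CO₂ ÷ 44.009 g/mol = 0.19535 mol
mol H = 2 × 0.8798 g H₂O ÷ 18.015 g/mol = 0.097674 mol
mass O = 3.226 − (2.3463 + 0.098456) = 0.78124 g → mol O = 0.78124 ÷ 15.999 = 0.048830 mol
Divide by the smallest (0.048830 mol): C 4.001, H 2.000, O 1.000
Empirical formula: C4H2O
Empirical-formula mass = 66.06 g/mol; 264 ÷ 66.06 ≈ 4, so the molecular formula is C16H8O4.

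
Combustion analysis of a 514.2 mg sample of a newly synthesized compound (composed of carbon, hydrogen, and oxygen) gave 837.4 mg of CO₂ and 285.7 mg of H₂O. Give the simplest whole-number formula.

C6H10O5

mol C = 0.8374 g CO₂ ÷ 44.009 g/mol = 0.019028 mol
mol H = 2 × 0.2857 g H₂O ÷ 18.015 g/mol = 0.031718 mol
mass O = 0.5142 − (0.22854 + 0.031972) = 0.25368 g → mol O = 0.25368 ÷ 15.999 = 0.015856 mol
Divide by the smallest (0.015856 mol): C 1.200, H 2.000, O 1.000
Multiplying each by 5 gives whole numbers: C 6.00, H 10.00, O 5.00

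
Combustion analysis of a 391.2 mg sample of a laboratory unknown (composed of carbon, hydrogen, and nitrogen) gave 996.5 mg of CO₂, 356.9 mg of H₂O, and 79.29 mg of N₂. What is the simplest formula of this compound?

C4H7N

mol C = 0.9965 g CO₂ ÷ 44.009 g/mol = 0.022643 mol
mol H = 2 × 0.3569 g H₂O ÷ 18.015 g/mol = 0.039623 mol
mol N = 2 × 0.07929 g N₂ ÷ 28.014 g/mol = 0.0056607 mol
Divide by the smallest (0.0056607 mol): C 4.000, H 7.000, N 1.000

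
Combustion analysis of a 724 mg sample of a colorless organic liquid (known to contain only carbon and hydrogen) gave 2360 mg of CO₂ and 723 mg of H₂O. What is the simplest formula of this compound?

mol C = 2.36 g CO₂ ÷ 44.009 g/mol = 0.05363 mol
mol H = 2 × 0.723 g H₂O ÷ 18.015 g/mol = 0.08027 mol
Divide by the smallest (0.05363 mol): C 1.000, H 1.497
Multiplying each by 2 gives whole numbers: C 2.00, H 2.99

C2H3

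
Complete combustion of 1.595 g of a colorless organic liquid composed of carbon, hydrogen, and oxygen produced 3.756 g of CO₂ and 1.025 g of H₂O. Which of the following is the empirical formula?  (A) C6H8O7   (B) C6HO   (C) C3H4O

mol C = 3.756 g CO₂ ÷ 44.009 g/mol = 0.085346 mol
mol H = 2 × 1.025 g H₂O ÷ 18.015 g/mol = 0.11379 mol
mass O = 1.595 − (1.0251 + 0.11470) = 0.45520 g → mol O = 0.45520 ÷ 15.999 = 0.028452 mol
Divide by the smallest (0.028452 mol): C 3.000, H 4.000, O 1.000

(C) C3H4O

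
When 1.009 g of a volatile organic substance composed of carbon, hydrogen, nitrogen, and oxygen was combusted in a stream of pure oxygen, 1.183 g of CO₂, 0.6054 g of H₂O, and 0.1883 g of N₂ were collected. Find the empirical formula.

C2H5NO2

mol C = 1.183 g CO₂ ÷ 44.009 g/mol = 0.026881 mol
mol H = 2 × 0.6054 g H₂O ÷ 18.015 g/mol = 0.067211 mol
mol N = 2 × 0.1883 g N₂ ÷ 28.014 g/mol = 0.013443 mol
mass O = 1.009 − (0.32287 + 0.067748 + 0.18830) = 0.43009 g → mol O = 0.43009 ÷ 15.999 = 0.026882 mol
Divide by the smallest (0.013443 mol): C 2.000, H 5.000, N 1.000, O 2.000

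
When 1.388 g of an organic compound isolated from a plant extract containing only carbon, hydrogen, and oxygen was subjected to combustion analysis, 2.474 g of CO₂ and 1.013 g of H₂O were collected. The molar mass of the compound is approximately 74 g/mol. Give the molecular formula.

mol C = 2.474 g CO₂ ÷ 44.009 g/mol = 0.056216 mol
mol H = 2 × 1.013 g H₂O ÷ 18.015 g/mol = 0.11246 mol
mass O = 1.388 − (0.67521 + 0.11336) = 0.59943 g → mol O = 0.59943 ÷ 15.999 = 0.037467 mol
Divide by the smallest (0.037467 mol): C 1.500, H 3.002, O 1.000
Multiplying each by 2 gives whole numbers: C 3.00, H 6.00, O 2.00
Empirical formula: C3H6O2
Empirical-formula mass = 74.08 g/mol; 74 ÷ 74.08 ≈ 1, so the molecular formula is C3H6O2.

C3H6O2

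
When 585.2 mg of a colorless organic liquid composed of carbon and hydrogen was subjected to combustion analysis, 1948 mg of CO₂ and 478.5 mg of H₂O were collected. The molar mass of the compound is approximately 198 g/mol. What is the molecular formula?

mol C = 1.948 g CO₂ ÷ 44.009 g/mol = 0.044264 mol
mol H = 2 × 0.4785 g H₂O ÷ 18.015 g/mol = 0.053122 mol
Divide by the smallest (0.044264 mol): C 1.000, H 1.200
Multiplying each by 5 gives whole numbers: C 5.00, H 6.00
Empirical formula: C5H6
Empirical-formula mass = 66.10 g/mol; 198 ÷ 66.10 ≈ 3, so the molecular formula is C15H18.

C15H18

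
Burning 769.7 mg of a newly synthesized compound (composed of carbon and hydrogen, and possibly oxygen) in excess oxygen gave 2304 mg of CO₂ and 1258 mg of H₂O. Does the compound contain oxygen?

mol C = 2.304 g CO₂ ÷ 44.009 g/mol = 0.052353 mol
mol H = 2 × 1.258 g H₂O ÷ 18.015 g/mol = 0.13966 mol
C and H together account for 0.76959 g — essentially the entire 0.7697 g sample — so the compound contains no oxygen.

no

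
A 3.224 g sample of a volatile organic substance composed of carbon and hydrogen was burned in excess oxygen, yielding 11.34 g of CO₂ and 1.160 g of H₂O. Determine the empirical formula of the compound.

mol C = 11.34 g CO₂ ÷ 44.009 g/mol = 0.25767 mol
mol H = 2 × 1.160 g H₂O ÷ 18.015 g/mol = 0.12878 mol
Divide by the smallest (0.12878 mol): C 2.001, H 1.000

C2H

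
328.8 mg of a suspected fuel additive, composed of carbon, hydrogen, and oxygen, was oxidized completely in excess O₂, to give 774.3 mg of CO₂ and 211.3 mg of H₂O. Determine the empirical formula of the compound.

mol C = 0.7743 g CO₂ ÷ 44.009 g/mol = 0.017594 mol
mol H = 2 × 0.2113 g H₂O ÷ 18.015 g/mol = 0.023458 mol
mass O = 0.3288 − (0.21132 + 0.023646) = 0.093831 g → mol O = 0.093831 ÷ 15.999 = 0.0058648 mol
Divide by the smallest (0.0058648 mol): C 3.000, H 4.000, O 1.000

C3H4O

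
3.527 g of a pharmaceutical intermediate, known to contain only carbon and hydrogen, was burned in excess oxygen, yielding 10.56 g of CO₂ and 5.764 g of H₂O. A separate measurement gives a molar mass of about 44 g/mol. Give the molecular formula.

C3H8

mol C = 10.56 g CO₂ ÷ 44.009 g/mol = 0.23995 mol
mol H = 2 × 5.764 g H₂O ÷ 18.015 g/mol = 0.63991 mol
Divide by the smallest (0.23995 mol): C 1.000, H 2.667
Multiplying each by 3 gives whole numbers: C 3.00, H 8.00
Empirical formula: C3H8
Empirical-formula mass = 44.10 g/mol; 44 ÷ 44.10 ≈ 1, so the molecular formula is C3H8.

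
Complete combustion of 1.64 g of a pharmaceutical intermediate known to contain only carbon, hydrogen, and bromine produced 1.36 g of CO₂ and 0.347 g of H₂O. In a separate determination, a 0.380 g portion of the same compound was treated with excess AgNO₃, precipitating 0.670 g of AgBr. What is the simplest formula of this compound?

C4H5Br2

mol C = 1.36 g CO₂ ÷ 44.009 g/mol = 0.03090 mol
mol H = 2 × 0.347 g H₂O ÷ 18.015 g/mol = 0.03852 mol
From the AgBr data: mol Br per gram of compound = (0.670 ÷ 187.772) ÷ 0.380 = 0.009390 mol/g, so in the 1.64 g combustion sample mol Br = 0.01540 mol
Divide by the smallest (0.01540 mol): C 2.007, H 2.502, Br 1.000
Multiplying each by 2 gives whole numbers: C 4.01, H 5.00, Br 2.00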